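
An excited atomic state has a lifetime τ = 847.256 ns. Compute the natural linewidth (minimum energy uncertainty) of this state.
388.437 peV

Using the energy-time uncertainty principle:
ΔEΔt ≥ ℏ/2

The lifetime τ represents the time uncertainty Δt.
The natural linewidth (minimum energy uncertainty) is:

ΔE = ℏ/(2τ)
ΔE = (1.055e-34 J·s) / (2 × 8.473e-07 s)
ΔE = 6.223e-29 J = 388.437 peV

This natural linewidth limits the precision of spectroscopic measurements.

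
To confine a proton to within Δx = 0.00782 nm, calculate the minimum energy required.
84.828 meV

Localizing a particle requires giving it sufficient momentum uncertainty:

1. From uncertainty principle: Δp ≥ ℏ/(2Δx)
   Δp_min = (1.055e-34 J·s) / (2 × 7.820e-12 m)
   Δp_min = 6.743e-24 kg·m/s

2. This momentum uncertainty corresponds to kinetic energy:
   KE ≈ (Δp)²/(2m) = (6.743e-24)²/(2 × 1.673e-27 kg)
   KE = 1.359e-20 J = 84.828 meV

Tighter localization requires more energy.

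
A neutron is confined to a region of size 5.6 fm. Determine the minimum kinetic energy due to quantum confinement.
165.189 keV

Using the uncertainty principle:

1. Position uncertainty: Δx ≈ 5.600e-15 m
2. Minimum momentum uncertainty: Δp = ℏ/(2Δx) = 9.416e-21 kg·m/s
3. Minimum kinetic energy:
   KE = (Δp)²/(2m) = (9.416e-21)²/(2 × 1.675e-27 kg)
   KE = 2.647e-14 J = 165.189 keV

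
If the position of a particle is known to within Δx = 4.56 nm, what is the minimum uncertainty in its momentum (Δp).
1.156 × 10^-26 kg·m/s

Using the Heisenberg uncertainty principle:
ΔxΔp ≥ ℏ/2

The minimum uncertainty in momentum is:
Δp_min = ℏ/(2Δx)
Δp_min = (1.055e-34 J·s) / (2 × 4.560e-09 m)
Δp_min = 1.156e-26 kg·m/s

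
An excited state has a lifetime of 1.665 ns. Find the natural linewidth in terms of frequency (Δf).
47.794 MHz

Using the energy-time uncertainty principle and E = hf:
ΔEΔt ≥ ℏ/2
hΔf·Δt ≥ ℏ/2

The minimum frequency uncertainty is:
Δf = ℏ/(2hτ) = 1/(4πτ)
Δf = 1/(4π × 1.665e-09 s)
Δf = 4.779e+07 Hz = 47.794 MHz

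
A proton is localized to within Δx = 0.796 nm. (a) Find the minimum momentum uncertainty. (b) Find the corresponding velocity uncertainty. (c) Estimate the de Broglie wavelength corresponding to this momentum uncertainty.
(a) Δp_min = 6.624 × 10^-26 kg·m/s
(b) Δv_min = 39.604 m/s
(c) λ_dB = 10.003 nm

Step-by-step:

(a) From the uncertainty principle:
Δp_min = ℏ/(2Δx) = (1.055e-34 J·s)/(2 × 7.960e-10 m) = 6.624e-26 kg·m/s

(b) The velocity uncertainty:
Δv = Δp/m = (6.624e-26 kg·m/s)/(1.673e-27 kg) = 3.960e+01 m/s = 39.604 m/s

(c) The de Broglie wavelength for this momentum:
λ = h/p = (6.626e-34 J·s)/(6.624e-26 kg·m/s) = 1.000e-08 m = 10.003 nm

Note: The de Broglie wavelength is comparable to the localization size, as expected from wave-particle duality.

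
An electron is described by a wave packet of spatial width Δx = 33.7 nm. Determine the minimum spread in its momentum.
1.565 × 10^-27 kg·m/s

For a wave packet, the spatial width Δx and momentum spread Δp are related by the uncertainty principle:
ΔxΔp ≥ ℏ/2

The minimum momentum spread is:
Δp_min = ℏ/(2Δx)
Δp_min = (1.055e-34 J·s) / (2 × 3.370e-08 m)
Δp_min = 1.565e-27 kg·m/s

A wave packet cannot have both a well-defined position and well-defined momentum.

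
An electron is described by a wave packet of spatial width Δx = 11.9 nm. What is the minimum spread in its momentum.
4.431 × 10^-27 kg·m/s

For a wave packet, the spatial width Δx and momentum spread Δp are related by the uncertainty principle:
ΔxΔp ≥ ℏ/2

The minimum momentum spread is:
Δp_min = ℏ/(2Δx)
Δp_min = (1.055e-34 J·s) / (2 × 1.190e-08 m)
Δp_min = 4.431e-27 kg·m/s

A wave packet cannot have both a well-defined position and well-defined momentum.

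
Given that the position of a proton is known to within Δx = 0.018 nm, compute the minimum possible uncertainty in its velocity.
1.751 km/s

Using the Heisenberg uncertainty principle and Δp = mΔv:
ΔxΔp ≥ ℏ/2
Δx(mΔv) ≥ ℏ/2

The minimum uncertainty in velocity is:
Δv_min = ℏ/(2mΔx)
Δv_min = (1.055e-34 J·s) / (2 × 1.673e-27 kg × 1.800e-11 m)
Δv_min = 1.751e+03 m/s = 1.751 km/s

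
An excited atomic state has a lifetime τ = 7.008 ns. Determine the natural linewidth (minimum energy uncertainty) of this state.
46.961 neV

Using the energy-time uncertainty principle:
ΔEΔt ≥ ℏ/2

The lifetime τ represents the time uncertainty Δt.
The natural linewidth (minimum energy uncertainty) is:

ΔE = ℏ/(2τ)
ΔE = (1.055e-34 J·s) / (2 × 7.008e-09 s)
ΔE = 7.524e-27 J = 46.961 neV

This natural linewidth limits the precision of spectroscopic measurements.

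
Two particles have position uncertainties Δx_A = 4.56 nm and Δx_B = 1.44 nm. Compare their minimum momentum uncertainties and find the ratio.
Particle B has the larger minimum momentum uncertainty, by a factor of 3.17.

For each particle, the minimum momentum uncertainty is Δp_min = ℏ/(2Δx):

Particle A: Δp_A = ℏ/(2×4.560e-09 m) = 1.156e-26 kg·m/s
Particle B: Δp_B = ℏ/(2×1.440e-09 m) = 3.662e-26 kg·m/s

Ratio: Δp_B/Δp_A = 3.17

Since Δp_min ∝ 1/Δx, the particle with smaller position uncertainty (B) has larger momentum uncertainty.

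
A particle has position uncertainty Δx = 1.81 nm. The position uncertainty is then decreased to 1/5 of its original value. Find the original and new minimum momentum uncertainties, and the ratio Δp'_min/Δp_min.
Original Δp_min = 2.913 × 10^-26 kg·m/s; new Δp'_min = 1.457 × 10^-25 kg·m/s; ratio Δp'_min/Δp_min = 5.

From the uncertainty principle ΔxΔp ≥ ℏ/2, the minimum momentum uncertainty is Δp_min = ℏ/(2Δx).

Original (Δx = 1.81 nm = 1.810e-09 m):
Δp_min = (1.055e-34 J·s)/(2 × 1.810e-09 m) = 2.913e-26 kg·m/s

When Δx → (1/5)Δx:
Δp'_min = ℏ/(2 × (1/5)Δx) = 5 × ℏ/(2Δx) = 5 × Δp_min
Δp'_min = 5 × 2.913e-26 kg·m/s = 1.457e-25 kg·m/s

Since Δp_min ∝ 1/Δx, when Δx is decreased to 1/5 of its original value, Δp_min increases to 5 times its original value.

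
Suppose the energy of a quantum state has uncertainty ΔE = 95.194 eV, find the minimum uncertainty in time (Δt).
3.457 as

Using the energy-time uncertainty principle:
ΔEΔt ≥ ℏ/2

The minimum uncertainty in time is:
Δt_min = ℏ/(2ΔE)
Δt_min = (1.055e-34 J·s) / (2 × 1.525e-17 J)
Δt_min = 3.457e-18 s = 3.457 as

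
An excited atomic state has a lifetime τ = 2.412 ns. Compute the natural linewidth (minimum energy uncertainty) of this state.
136.445 neV

Using the energy-time uncertainty principle:
ΔEΔt ≥ ℏ/2

The lifetime τ represents the time uncertainty Δt.
The natural linewidth (minimum energy uncertainty) is:

ΔE = ℏ/(2τ)
ΔE = (1.055e-34 J·s) / (2 × 2.412e-09 s)
ΔE = 2.186e-26 J = 136.445 neV

This natural linewidth limits the precision of spectroscopic measurements.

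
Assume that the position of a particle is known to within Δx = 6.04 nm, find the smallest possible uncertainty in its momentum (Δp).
8.730 × 10^-27 kg·m/s

Using the Heisenberg uncertainty principle:
ΔxΔp ≥ ℏ/2

The minimum uncertainty in momentum is:
Δp_min = ℏ/(2Δx)
Δp_min = (1.055e-34 J·s) / (2 × 6.040e-09 m)
Δp_min = 8.730e-27 kg·m/s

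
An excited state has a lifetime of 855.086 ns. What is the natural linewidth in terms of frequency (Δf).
93.064 kHz

Using the energy-time uncertainty principle and E = hf:
ΔEΔt ≥ ℏ/2
hΔf·Δt ≥ ℏ/2

The minimum frequency uncertainty is:
Δf = ℏ/(2hτ) = 1/(4πτ)
Δf = 1/(4π × 8.551e-07 s)
Δf = 9.306e+04 Hz = 93.064 kHz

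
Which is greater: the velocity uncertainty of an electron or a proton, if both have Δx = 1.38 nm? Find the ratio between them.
The electron has the larger minimum velocity uncertainty, by a ratio of 1836.2.

For both particles, Δp_min = ℏ/(2Δx) = 3.821e-26 kg·m/s (same for both).

The velocity uncertainty is Δv = Δp/m:
- electron: Δv = 3.821e-26 / 9.109e-31 = 4.194e+04 m/s = 41.945 km/s
- proton: Δv = 3.821e-26 / 1.673e-27 = 2.284e+01 m/s = 22.844 m/s

Ratio: 4.194e+04 / 2.284e+01 = 1836.2

The lighter particle has larger velocity uncertainty because Δv ∝ 1/m.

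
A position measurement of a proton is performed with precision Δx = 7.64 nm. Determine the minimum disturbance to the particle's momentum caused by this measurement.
6.902 × 10^-27 kg·m/s

The uncertainty principle implies that measuring position disturbs momentum:
ΔxΔp ≥ ℏ/2

When we measure position with precision Δx, we necessarily introduce a momentum uncertainty:
Δp ≥ ℏ/(2Δx)
Δp_min = (1.055e-34 J·s) / (2 × 7.640e-09 m)
Δp_min = 6.902e-27 kg·m/s

The more precisely we measure position, the greater the momentum disturbance.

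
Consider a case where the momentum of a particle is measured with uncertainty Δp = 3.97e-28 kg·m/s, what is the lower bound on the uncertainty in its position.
132.818 nm

Using the Heisenberg uncertainty principle:
ΔxΔp ≥ ℏ/2

The minimum uncertainty in position is:
Δx_min = ℏ/(2Δp)
Δx_min = (1.055e-34 J·s) / (2 × 3.970e-28 kg·m/s)
Δx_min = 1.328e-07 m = 132.818 nm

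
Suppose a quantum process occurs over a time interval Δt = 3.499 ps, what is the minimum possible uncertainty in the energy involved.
94.057 μeV

Using the energy-time uncertainty principle:
ΔEΔt ≥ ℏ/2

The minimum uncertainty in energy is:
ΔE_min = ℏ/(2Δt)
ΔE_min = (1.055e-34 J·s) / (2 × 3.499e-12 s)
ΔE_min = 1.507e-23 J = 94.057 μeV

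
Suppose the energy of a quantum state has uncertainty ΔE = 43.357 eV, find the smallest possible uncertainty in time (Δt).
7.591 as

Using the energy-time uncertainty principle:
ΔEΔt ≥ ℏ/2

The minimum uncertainty in time is:
Δt_min = ℏ/(2ΔE)
Δt_min = (1.055e-34 J·s) / (2 × 6.947e-18 J)
Δt_min = 7.591e-18 s = 7.591 as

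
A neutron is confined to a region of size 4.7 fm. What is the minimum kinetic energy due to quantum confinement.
234.509 keV

Using the uncertainty principle:

1. Position uncertainty: Δx ≈ 4.700e-15 m
2. Minimum momentum uncertainty: Δp = ℏ/(2Δx) = 1.122e-20 kg·m/s
3. Minimum kinetic energy:
   KE = (Δp)²/(2m) = (1.122e-20)²/(2 × 1.675e-27 kg)
   KE = 3.757e-14 J = 234.509 keV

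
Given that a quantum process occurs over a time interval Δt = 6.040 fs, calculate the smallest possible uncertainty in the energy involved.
54.488 meV

Using the energy-time uncertainty principle:
ΔEΔt ≥ ℏ/2

The minimum uncertainty in energy is:
ΔE_min = ℏ/(2Δt)
ΔE_min = (1.055e-34 J·s) / (2 × 6.040e-15 s)
ΔE_min = 8.730e-21 J = 54.488 meV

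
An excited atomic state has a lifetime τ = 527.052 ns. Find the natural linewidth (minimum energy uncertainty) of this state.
624.428 peV

Using the energy-time uncertainty principle:
ΔEΔt ≥ ℏ/2

The lifetime τ represents the time uncertainty Δt.
The natural linewidth (minimum energy uncertainty) is:

ΔE = ℏ/(2τ)
ΔE = (1.055e-34 J·s) / (2 × 5.271e-07 s)
ΔE = 1.000e-28 J = 624.428 peV

This natural linewidth limits the precision of spectroscopic measurements.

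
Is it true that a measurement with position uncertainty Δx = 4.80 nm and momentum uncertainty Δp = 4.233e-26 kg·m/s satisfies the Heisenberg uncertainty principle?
Yes, it satisfies the uncertainty principle.

Calculate the product ΔxΔp:
ΔxΔp = (4.800e-09 m) × (4.233e-26 kg·m/s)
ΔxΔp = 2.032e-34 J·s

Compare to the minimum allowed value ℏ/2:
ℏ/2 = 5.273e-35 J·s

Since ΔxΔp = 2.032e-34 J·s ≥ 5.273e-35 J·s = ℏ/2,
the measurement satisfies the uncertainty principle.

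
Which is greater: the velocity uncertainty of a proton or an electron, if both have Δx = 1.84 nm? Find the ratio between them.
The electron has the larger minimum velocity uncertainty, by a ratio of 1836.2.

For both particles, Δp_min = ℏ/(2Δx) = 2.866e-26 kg·m/s (same for both).

The velocity uncertainty is Δv = Δp/m:
- proton: Δv = 2.866e-26 / 1.673e-27 = 1.713e+01 m/s = 17.133 m/s
- electron: Δv = 2.866e-26 / 9.109e-31 = 3.146e+04 m/s = 31.459 km/s

Ratio: 3.146e+04 / 1.713e+01 = 1836.2

The lighter particle has larger velocity uncertainty because Δv ∝ 1/m.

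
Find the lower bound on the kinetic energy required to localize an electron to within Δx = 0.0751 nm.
1.689 eV

Localizing a particle requires giving it sufficient momentum uncertainty:

1. From uncertainty principle: Δp ≥ ℏ/(2Δx)
   Δp_min = (1.055e-34 J·s) / (2 × 7.510e-11 m)
   Δp_min = 7.021e-25 kg·m/s

2. This momentum uncertainty corresponds to kinetic energy:
   KE ≈ (Δp)²/(2m) = (7.021e-25)²/(2 × 9.109e-31 kg)
   KE = 2.706e-19 J = 1.689 eV

Tighter localization requires more energy.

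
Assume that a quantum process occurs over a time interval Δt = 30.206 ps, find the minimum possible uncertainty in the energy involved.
10.895 μeV

Using the energy-time uncertainty principle:
ΔEΔt ≥ ℏ/2

The minimum uncertainty in energy is:
ΔE_min = ℏ/(2Δt)
ΔE_min = (1.055e-34 J·s) / (2 × 3.021e-11 s)
ΔE_min = 1.746e-24 J = 10.895 μeV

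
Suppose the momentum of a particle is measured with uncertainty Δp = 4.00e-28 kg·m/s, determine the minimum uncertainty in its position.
131.821 nm

Using the Heisenberg uncertainty principle:
ΔxΔp ≥ ℏ/2

The minimum uncertainty in position is:
Δx_min = ℏ/(2Δp)
Δx_min = (1.055e-34 J·s) / (2 × 4.000e-28 kg·m/s)
Δx_min = 1.318e-07 m = 131.821 nm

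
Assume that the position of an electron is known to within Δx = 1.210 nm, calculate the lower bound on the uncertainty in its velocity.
47.838 km/s

Using the Heisenberg uncertainty principle and Δp = mΔv:
ΔxΔp ≥ ℏ/2
Δx(mΔv) ≥ ℏ/2

The minimum uncertainty in velocity is:
Δv_min = ℏ/(2mΔx)
Δv_min = (1.055e-34 J·s) / (2 × 9.109e-31 kg × 1.210e-09 m)
Δv_min = 4.784e+04 m/s = 47.838 km/s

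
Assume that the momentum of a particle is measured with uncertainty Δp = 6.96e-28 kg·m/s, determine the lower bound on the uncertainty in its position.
75.759 nm

Using the Heisenberg uncertainty principle:
ΔxΔp ≥ ℏ/2

The minimum uncertainty in position is:
Δx_min = ℏ/(2Δp)
Δx_min = (1.055e-34 J·s) / (2 × 6.960e-28 kg·m/s)
Δx_min = 7.576e-08 m = 75.759 nm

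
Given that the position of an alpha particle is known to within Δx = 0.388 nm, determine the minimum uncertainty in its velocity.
20.452 m/s

Using the Heisenberg uncertainty principle and Δp = mΔv:
ΔxΔp ≥ ℏ/2
Δx(mΔv) ≥ ℏ/2

The minimum uncertainty in velocity is:
Δv_min = ℏ/(2mΔx)
Δv_min = (1.055e-34 J·s) / (2 × 6.645e-27 kg × 3.880e-10 m)
Δv_min = 2.045e+01 m/s = 20.452 m/s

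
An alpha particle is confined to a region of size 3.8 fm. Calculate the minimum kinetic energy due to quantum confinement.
90.430 keV

Using the uncertainty principle:

1. Position uncertainty: Δx ≈ 3.800e-15 m
2. Minimum momentum uncertainty: Δp = ℏ/(2Δx) = 1.388e-20 kg·m/s
3. Minimum kinetic energy:
   KE = (Δp)²/(2m) = (1.388e-20)²/(2 × 6.645e-27 kg)
   KE = 1.449e-14 J = 90.430 keV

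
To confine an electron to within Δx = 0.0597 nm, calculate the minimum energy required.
2.672 eV

Localizing a particle requires giving it sufficient momentum uncertainty:

1. From uncertainty principle: Δp ≥ ℏ/(2Δx)
   Δp_min = (1.055e-34 J·s) / (2 × 5.970e-11 m)
   Δp_min = 8.832e-25 kg·m/s

2. This momentum uncertainty corresponds to kinetic energy:
   KE ≈ (Δp)²/(2m) = (8.832e-25)²/(2 × 9.109e-31 kg)
   KE = 4.282e-19 J = 2.672 eV

Tighter localization requires more energy.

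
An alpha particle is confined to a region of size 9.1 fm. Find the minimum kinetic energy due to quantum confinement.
15.769 keV

Using the uncertainty principle:

1. Position uncertainty: Δx ≈ 9.100e-15 m
2. Minimum momentum uncertainty: Δp = ℏ/(2Δx) = 5.794e-21 kg·m/s
3. Minimum kinetic energy:
   KE = (Δp)²/(2m) = (5.794e-21)²/(2 × 6.645e-27 kg)
   KE = 2.526e-15 J = 15.769 keV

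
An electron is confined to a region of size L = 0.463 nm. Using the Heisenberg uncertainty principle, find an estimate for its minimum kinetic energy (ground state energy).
44.433 meV

Using the uncertainty principle to estimate ground state energy:

1. The position uncertainty is approximately the confinement size:
   Δx ≈ L = 4.630e-10 m

2. From ΔxΔp ≥ ℏ/2, the minimum momentum uncertainty is:
   Δp ≈ ℏ/(2L) = 1.139e-25 kg·m/s

3. The kinetic energy is approximately:
   KE ≈ (Δp)²/(2m) = (1.139e-25)²/(2 × 9.109e-31 kg)
   KE ≈ 7.119e-21 J = 44.433 meV

This is an order-of-magnitude estimate of the ground state energy.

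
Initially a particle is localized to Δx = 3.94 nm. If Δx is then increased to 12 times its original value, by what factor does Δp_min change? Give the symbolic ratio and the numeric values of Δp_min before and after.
Original Δp_min = 1.338 × 10^-26 kg·m/s; new Δp'_min = 1.115 × 10^-27 kg·m/s; ratio Δp'_min/Δp_min = 1/12.

From the uncertainty principle ΔxΔp ≥ ℏ/2, the minimum momentum uncertainty is Δp_min = ℏ/(2Δx).

Original (Δx = 3.94 nm = 3.940e-09 m):
Δp_min = (1.055e-34 J·s)/(2 × 3.940e-09 m) = 1.338e-26 kg·m/s

When Δx → 12Δx:
Δp'_min = ℏ/(2 × 12Δx) = (1/12) × ℏ/(2Δx) = (1/12) × Δp_min
Δp'_min = 1/12 × 1.338e-26 kg·m/s = 1.115e-27 kg·m/s

Since Δp_min ∝ 1/Δx, when Δx is increased to 12 times its original value, Δp_min decreases to 1/12 of its original value.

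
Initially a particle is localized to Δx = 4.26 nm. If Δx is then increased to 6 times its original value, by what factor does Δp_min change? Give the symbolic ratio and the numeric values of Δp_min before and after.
Original Δp_min = 1.238 × 10^-26 kg·m/s; new Δp'_min = 2.063 × 10^-27 kg·m/s; ratio Δp'_min/Δp_min = 1/6.

From the uncertainty principle ΔxΔp ≥ ℏ/2, the minimum momentum uncertainty is Δp_min = ℏ/(2Δx).

Original (Δx = 4.26 nm = 4.260e-09 m):
Δp_min = (1.055e-34 J·s)/(2 × 4.260e-09 m) = 1.238e-26 kg·m/s

When Δx → 6Δx:
Δp'_min = ℏ/(2 × 6Δx) = (1/6) × ℏ/(2Δx) = (1/6) × Δp_min
Δp'_min = 1/6 × 1.238e-26 kg·m/s = 2.063e-27 kg·m/s

Since Δp_min ∝ 1/Δx, when Δx is increased to 6 times its original value, Δp_min decreases to 1/6 of its original value.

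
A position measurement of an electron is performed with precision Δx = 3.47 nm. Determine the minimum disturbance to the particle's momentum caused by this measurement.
1.520 × 10^-26 kg·m/s

The uncertainty principle implies that measuring position disturbs momentum:
ΔxΔp ≥ ℏ/2

When we measure position with precision Δx, we necessarily introduce a momentum uncertainty:
Δp ≥ ℏ/(2Δx)
Δp_min = (1.055e-34 J·s) / (2 × 3.470e-09 m)
Δp_min = 1.520e-26 kg·m/s

The more precisely we measure position, the greater the momentum disturbance.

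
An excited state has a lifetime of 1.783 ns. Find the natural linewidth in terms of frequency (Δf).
44.631 MHz

Using the energy-time uncertainty principle and E = hf:
ΔEΔt ≥ ℏ/2
hΔf·Δt ≥ ℏ/2

The minimum frequency uncertainty is:
Δf = ℏ/(2hτ) = 1/(4πτ)
Δf = 1/(4π × 1.783e-09 s)
Δf = 4.463e+07 Hz = 44.631 MHz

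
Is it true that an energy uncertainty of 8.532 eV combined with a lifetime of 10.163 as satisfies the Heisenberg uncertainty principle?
No, it violates the uncertainty relation.

Calculate the product ΔEΔt:
ΔE = 8.532 eV = 1.367e-18 J
ΔEΔt = (1.367e-18 J) × (1.016e-17 s)
ΔEΔt = 1.389e-35 J·s

Compare to the minimum allowed value ℏ/2:
ℏ/2 = 5.273e-35 J·s

Since ΔEΔt = 1.389e-35 J·s < 5.273e-35 J·s = ℏ/2,
this violates the uncertainty relation.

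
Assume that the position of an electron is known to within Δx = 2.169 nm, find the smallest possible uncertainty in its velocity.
26.687 km/s

Using the Heisenberg uncertainty principle and Δp = mΔv:
ΔxΔp ≥ ℏ/2
Δx(mΔv) ≥ ℏ/2

The minimum uncertainty in velocity is:
Δv_min = ℏ/(2mΔx)
Δv_min = (1.055e-34 J·s) / (2 × 9.109e-31 kg × 2.169e-09 m)
Δv_min = 2.669e+04 m/s = 26.687 km/s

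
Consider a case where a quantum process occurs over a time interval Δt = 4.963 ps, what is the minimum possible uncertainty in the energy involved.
66.312 μeV

Using the energy-time uncertainty principle:
ΔEΔt ≥ ℏ/2

The minimum uncertainty in energy is:
ΔE_min = ℏ/(2Δt)
ΔE_min = (1.055e-34 J·s) / (2 × 4.963e-12 s)
ΔE_min = 1.062e-23 J = 66.312 μeV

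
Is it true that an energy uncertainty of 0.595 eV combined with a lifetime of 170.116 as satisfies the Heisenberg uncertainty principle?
No, it violates the uncertainty relation.

Calculate the product ΔEΔt:
ΔE = 0.595 eV = 9.533e-20 J
ΔEΔt = (9.533e-20 J) × (1.701e-16 s)
ΔEΔt = 1.622e-35 J·s

Compare to the minimum allowed value ℏ/2:
ℏ/2 = 5.273e-35 J·s

Since ΔEΔt = 1.622e-35 J·s < 5.273e-35 J·s = ℏ/2,
this violates the uncertainty relation.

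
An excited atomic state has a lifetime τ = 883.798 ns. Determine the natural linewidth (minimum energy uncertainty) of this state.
372.377 peV

Using the energy-time uncertainty principle:
ΔEΔt ≥ ℏ/2

The lifetime τ represents the time uncertainty Δt.
The natural linewidth (minimum energy uncertainty) is:

ΔE = ℏ/(2τ)
ΔE = (1.055e-34 J·s) / (2 × 8.838e-07 s)
ΔE = 5.966e-29 J = 372.377 peV

This natural linewidth limits the precision of spectroscopic measurements.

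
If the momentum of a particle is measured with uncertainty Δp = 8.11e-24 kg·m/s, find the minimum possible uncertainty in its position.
6.502 pm

Using the Heisenberg uncertainty principle:
ΔxΔp ≥ ℏ/2

The minimum uncertainty in position is:
Δx_min = ℏ/(2Δp)
Δx_min = (1.055e-34 J·s) / (2 × 8.110e-24 kg·m/s)
Δx_min = 6.502e-12 m = 6.502 pm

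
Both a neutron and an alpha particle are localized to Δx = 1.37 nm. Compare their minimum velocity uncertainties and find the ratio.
The neutron has the larger minimum velocity uncertainty, by a ratio of 4.0.

For both particles, Δp_min = ℏ/(2Δx) = 3.849e-26 kg·m/s (same for both).

The velocity uncertainty is Δv = Δp/m:
- neutron: Δv = 3.849e-26 / 1.675e-27 = 2.298e+01 m/s = 22.979 m/s
- alpha particle: Δv = 3.849e-26 / 6.645e-27 = 5.792e+00 m/s = 5.792 m/s

Ratio: 2.298e+01 / 5.792e+00 = 4.0

The lighter particle has larger velocity uncertainty because Δv ∝ 1/m.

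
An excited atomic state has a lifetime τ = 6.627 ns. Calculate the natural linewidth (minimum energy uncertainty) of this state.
49.661 neV

Using the energy-time uncertainty principle:
ΔEΔt ≥ ℏ/2

The lifetime τ represents the time uncertainty Δt.
The natural linewidth (minimum energy uncertainty) is:

ΔE = ℏ/(2τ)
ΔE = (1.055e-34 J·s) / (2 × 6.627e-09 s)
ΔE = 7.957e-27 J = 49.661 neV

This natural linewidth limits the precision of spectroscopic measurements.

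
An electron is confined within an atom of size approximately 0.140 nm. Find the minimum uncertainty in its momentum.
3.766 × 10^-25 kg·m/s

Using the Heisenberg uncertainty principle:
ΔxΔp ≥ ℏ/2

With Δx ≈ L = 1.400e-10 m (the confinement size):
Δp_min = ℏ/(2Δx)
Δp_min = (1.055e-34 J·s) / (2 × 1.400e-10 m)
Δp_min = 3.766e-25 kg·m/s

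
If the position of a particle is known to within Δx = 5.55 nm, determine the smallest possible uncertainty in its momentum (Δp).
9.501 × 10^-27 kg·m/s

Using the Heisenberg uncertainty principle:
ΔxΔp ≥ ℏ/2

The minimum uncertainty in momentum is:
Δp_min = ℏ/(2Δx)
Δp_min = (1.055e-34 J·s) / (2 × 5.550e-09 m)
Δp_min = 9.501e-27 kg·m/s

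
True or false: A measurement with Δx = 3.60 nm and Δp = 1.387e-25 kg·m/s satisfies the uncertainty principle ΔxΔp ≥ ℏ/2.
Yes, it satisfies the uncertainty principle.

Calculate the product ΔxΔp:
ΔxΔp = (3.600e-09 m) × (1.387e-25 kg·m/s)
ΔxΔp = 4.993e-34 J·s

Compare to the minimum allowed value ℏ/2:
ℏ/2 = 5.273e-35 J·s

Since ΔxΔp = 4.993e-34 J·s ≥ 5.273e-35 J·s = ℏ/2,
the measurement satisfies the uncertainty principle.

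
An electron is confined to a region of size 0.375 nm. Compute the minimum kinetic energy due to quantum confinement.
67.733 meV

Using the uncertainty principle:

1. Position uncertainty: Δx ≈ 3.750e-10 m
2. Minimum momentum uncertainty: Δp = ℏ/(2Δx) = 1.406e-25 kg·m/s
3. Minimum kinetic energy:
   KE = (Δp)²/(2m) = (1.406e-25)²/(2 × 9.109e-31 kg)
   KE = 1.085e-20 J = 67.733 meV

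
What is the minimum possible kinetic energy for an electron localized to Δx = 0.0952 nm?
1.051 eV

Localizing a particle requires giving it sufficient momentum uncertainty:

1. From uncertainty principle: Δp ≥ ℏ/(2Δx)
   Δp_min = (1.055e-34 J·s) / (2 × 9.520e-11 m)
   Δp_min = 5.539e-25 kg·m/s

2. This momentum uncertainty corresponds to kinetic energy:
   KE ≈ (Δp)²/(2m) = (5.539e-25)²/(2 × 9.109e-31 kg)
   KE = 1.684e-19 J = 1.051 eV

Tighter localization requires more energy.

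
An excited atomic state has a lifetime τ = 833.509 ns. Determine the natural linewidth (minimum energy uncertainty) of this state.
394.844 peV

Using the energy-time uncertainty principle:
ΔEΔt ≥ ℏ/2

The lifetime τ represents the time uncertainty Δt.
The natural linewidth (minimum energy uncertainty) is:

ΔE = ℏ/(2τ)
ΔE = (1.055e-34 J·s) / (2 × 8.335e-07 s)
ΔE = 6.326e-29 J = 394.844 peV

This natural linewidth limits the precision of spectroscopic measurements.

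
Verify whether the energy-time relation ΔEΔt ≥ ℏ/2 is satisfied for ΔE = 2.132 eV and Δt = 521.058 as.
Yes, it satisfies the uncertainty relation.

Calculate the product ΔEΔt:
ΔE = 2.132 eV = 3.416e-19 J
ΔEΔt = (3.416e-19 J) × (5.211e-16 s)
ΔEΔt = 1.780e-34 J·s

Compare to the minimum allowed value ℏ/2:
ℏ/2 = 5.273e-35 J·s

Since ΔEΔt = 1.780e-34 J·s ≥ 5.273e-35 J·s = ℏ/2,
this satisfies the uncertainty relation.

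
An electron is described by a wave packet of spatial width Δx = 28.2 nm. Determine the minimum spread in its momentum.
1.870 × 10^-27 kg·m/s

For a wave packet, the spatial width Δx and momentum spread Δp are related by the uncertainty principle:
ΔxΔp ≥ ℏ/2

The minimum momentum spread is:
Δp_min = ℏ/(2Δx)
Δp_min = (1.055e-34 J·s) / (2 × 2.820e-08 m)
Δp_min = 1.870e-27 kg·m/s

A wave packet cannot have both a well-defined position and well-defined momentum.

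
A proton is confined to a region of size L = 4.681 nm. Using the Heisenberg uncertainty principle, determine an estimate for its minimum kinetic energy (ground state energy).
236.743 neV

Using the uncertainty principle to estimate ground state energy:

1. The position uncertainty is approximately the confinement size:
   Δx ≈ L = 4.681e-09 m

2. From ΔxΔp ≥ ℏ/2, the minimum momentum uncertainty is:
   Δp ≈ ℏ/(2L) = 1.126e-26 kg·m/s

3. The kinetic energy is approximately:
   KE ≈ (Δp)²/(2m) = (1.126e-26)²/(2 × 1.673e-27 kg)
   KE ≈ 3.793e-26 J = 236.743 neV

This is an order-of-magnitude estimate of the ground state energy.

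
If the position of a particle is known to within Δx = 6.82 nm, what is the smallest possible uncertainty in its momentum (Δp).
7.731 × 10^-27 kg·m/s

Using the Heisenberg uncertainty principle:
ΔxΔp ≥ ℏ/2

The minimum uncertainty in momentum is:
Δp_min = ℏ/(2Δx)
Δp_min = (1.055e-34 J·s) / (2 × 6.820e-09 m)
Δp_min = 7.731e-27 kg·m/s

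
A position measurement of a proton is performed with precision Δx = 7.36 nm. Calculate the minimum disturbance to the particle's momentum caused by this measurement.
7.164 × 10^-27 kg·m/s

The uncertainty principle implies that measuring position disturbs momentum:
ΔxΔp ≥ ℏ/2

When we measure position with precision Δx, we necessarily introduce a momentum uncertainty:
Δp ≥ ℏ/(2Δx)
Δp_min = (1.055e-34 J·s) / (2 × 7.360e-09 m)
Δp_min = 7.164e-27 kg·m/s

The more precisely we measure position, the greater the momentum disturbance.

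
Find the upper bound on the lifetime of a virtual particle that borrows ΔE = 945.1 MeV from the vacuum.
3.482 × 10^-25 s

Using the energy-time uncertainty principle:
ΔEΔt ≥ ℏ/2

For a virtual particle borrowing energy ΔE, the maximum lifetime is:
Δt_max = ℏ/(2ΔE)

Converting energy:
ΔE = 945.1 MeV = 1.514e-10 J

Δt_max = (1.055e-34 J·s) / (2 × 1.514e-10 J)
Δt_max = 3.482e-25 s = 3.482 × 10^-25 s

Virtual particles with higher borrowed energy exist for shorter times.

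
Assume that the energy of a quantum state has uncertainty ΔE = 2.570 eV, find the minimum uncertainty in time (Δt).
128.057 as

Using the energy-time uncertainty principle:
ΔEΔt ≥ ℏ/2

The minimum uncertainty in time is:
Δt_min = ℏ/(2ΔE)
Δt_min = (1.055e-34 J·s) / (2 × 4.118e-19 J)
Δt_min = 1.281e-16 s = 128.057 as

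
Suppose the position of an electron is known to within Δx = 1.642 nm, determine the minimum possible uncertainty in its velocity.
35.252 km/s

Using the Heisenberg uncertainty principle and Δp = mΔv:
ΔxΔp ≥ ℏ/2
Δx(mΔv) ≥ ℏ/2

The minimum uncertainty in velocity is:
Δv_min = ℏ/(2mΔx)
Δv_min = (1.055e-34 J·s) / (2 × 9.109e-31 kg × 1.642e-09 m)
Δv_min = 3.525e+04 m/s = 35.252 km/s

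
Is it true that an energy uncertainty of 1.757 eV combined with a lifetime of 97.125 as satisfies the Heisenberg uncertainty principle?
No, it violates the uncertainty relation.

Calculate the product ΔEΔt:
ΔE = 1.757 eV = 2.815e-19 J
ΔEΔt = (2.815e-19 J) × (9.713e-17 s)
ΔEΔt = 2.734e-35 J·s

Compare to the minimum allowed value ℏ/2:
ℏ/2 = 5.273e-35 J·s

Since ΔEΔt = 2.734e-35 J·s < 5.273e-35 J·s = ℏ/2,
this violates the uncertainty relation.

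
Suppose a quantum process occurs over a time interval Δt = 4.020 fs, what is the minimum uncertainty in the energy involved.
81.867 meV

Using the energy-time uncertainty principle:
ΔEΔt ≥ ℏ/2

The minimum uncertainty in energy is:
ΔE_min = ℏ/(2Δt)
ΔE_min = (1.055e-34 J·s) / (2 × 4.020e-15 s)
ΔE_min = 1.312e-20 J = 81.867 meV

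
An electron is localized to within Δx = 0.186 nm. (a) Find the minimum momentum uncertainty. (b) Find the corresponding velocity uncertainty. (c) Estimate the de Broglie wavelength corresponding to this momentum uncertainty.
(a) Δp_min = 2.835 × 10^-25 kg·m/s
(b) Δv_min = 311.203 km/s
(c) λ_dB = 2.337 nm

Step-by-step:

(a) From the uncertainty principle:
Δp_min = ℏ/(2Δx) = (1.055e-34 J·s)/(2 × 1.860e-10 m) = 2.835e-25 kg·m/s

(b) The velocity uncertainty:
Δv = Δp/m = (2.835e-25 kg·m/s)/(9.109e-31 kg) = 3.112e+05 m/s = 311.203 km/s

(c) The de Broglie wavelength for this momentum:
λ = h/p = (6.626e-34 J·s)/(2.835e-25 kg·m/s) = 2.337e-09 m = 2.337 nm

Note: The de Broglie wavelength is comparable to the localization size, as expected from wave-particle duality.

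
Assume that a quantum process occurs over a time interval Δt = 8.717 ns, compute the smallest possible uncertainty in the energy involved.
37.755 neV

Using the energy-time uncertainty principle:
ΔEΔt ≥ ℏ/2

The minimum uncertainty in energy is:
ΔE_min = ℏ/(2Δt)
ΔE_min = (1.055e-34 J·s) / (2 × 8.717e-09 s)
ΔE_min = 6.049e-27 J = 37.755 neV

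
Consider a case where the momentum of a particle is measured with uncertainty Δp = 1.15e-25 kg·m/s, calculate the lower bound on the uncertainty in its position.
458.509 pm

Using the Heisenberg uncertainty principle:
ΔxΔp ≥ ℏ/2

The minimum uncertainty in position is:
Δx_min = ℏ/(2Δp)
Δx_min = (1.055e-34 J·s) / (2 × 1.150e-25 kg·m/s)
Δx_min = 4.585e-10 m = 458.509 pm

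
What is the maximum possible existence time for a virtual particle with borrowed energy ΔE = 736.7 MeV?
4.467 × 10^-25 s

Using the energy-time uncertainty principle:
ΔEΔt ≥ ℏ/2

For a virtual particle borrowing energy ΔE, the maximum lifetime is:
Δt_max = ℏ/(2ΔE)

Converting energy:
ΔE = 736.7 MeV = 1.180e-10 J

Δt_max = (1.055e-34 J·s) / (2 × 1.180e-10 J)
Δt_max = 4.467e-25 s = 4.467 × 10^-25 s

Virtual particles with higher borrowed energy exist for shorter times.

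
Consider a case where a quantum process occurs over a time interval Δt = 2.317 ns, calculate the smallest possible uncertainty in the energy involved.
142.040 neV

Using the energy-time uncertainty principle:
ΔEΔt ≥ ℏ/2

The minimum uncertainty in energy is:
ΔE_min = ℏ/(2Δt)
ΔE_min = (1.055e-34 J·s) / (2 × 2.317e-09 s)
ΔE_min = 2.276e-26 J = 142.040 neV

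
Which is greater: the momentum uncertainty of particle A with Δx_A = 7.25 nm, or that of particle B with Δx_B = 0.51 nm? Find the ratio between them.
Particle B has the larger minimum momentum uncertainty, by a factor of 14.22.

For each particle, the minimum momentum uncertainty is Δp_min = ℏ/(2Δx):

Particle A: Δp_A = ℏ/(2×7.250e-09 m) = 7.273e-27 kg·m/s
Particle B: Δp_B = ℏ/(2×5.100e-10 m) = 1.034e-25 kg·m/s

Ratio: Δp_B/Δp_A = 14.22

Since Δp_min ∝ 1/Δx, the particle with smaller position uncertainty (B) has larger momentum uncertainty.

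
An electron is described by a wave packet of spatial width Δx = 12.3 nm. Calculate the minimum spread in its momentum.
4.287 × 10^-27 kg·m/s

For a wave packet, the spatial width Δx and momentum spread Δp are related by the uncertainty principle:
ΔxΔp ≥ ℏ/2

The minimum momentum spread is:
Δp_min = ℏ/(2Δx)
Δp_min = (1.055e-34 J·s) / (2 × 1.230e-08 m)
Δp_min = 4.287e-27 kg·m/s

A wave packet cannot have both a well-defined position and well-defined momentum.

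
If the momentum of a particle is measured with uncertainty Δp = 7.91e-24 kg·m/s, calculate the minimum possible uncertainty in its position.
6.666 pm

Using the Heisenberg uncertainty principle:
ΔxΔp ≥ ℏ/2

The minimum uncertainty in position is:
Δx_min = ℏ/(2Δp)
Δx_min = (1.055e-34 J·s) / (2 × 7.910e-24 kg·m/s)
Δx_min = 6.666e-12 m = 6.666 pm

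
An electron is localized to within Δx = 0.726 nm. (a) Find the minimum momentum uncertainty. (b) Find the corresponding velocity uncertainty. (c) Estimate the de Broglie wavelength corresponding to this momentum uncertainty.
(a) Δp_min = 7.263 × 10^-26 kg·m/s
(b) Δv_min = 79.730 km/s
(c) λ_dB = 9.123 nm

Step-by-step:

(a) From the uncertainty principle:
Δp_min = ℏ/(2Δx) = (1.055e-34 J·s)/(2 × 7.260e-10 m) = 7.263e-26 kg·m/s

(b) The velocity uncertainty:
Δv = Δp/m = (7.263e-26 kg·m/s)/(9.109e-31 kg) = 7.973e+04 m/s = 79.730 km/s

(c) The de Broglie wavelength for this momentum:
λ = h/p = (6.626e-34 J·s)/(7.263e-26 kg·m/s) = 9.123e-09 m = 9.123 nm

Note: The de Broglie wavelength is comparable to the localization size, as expected from wave-particle duality.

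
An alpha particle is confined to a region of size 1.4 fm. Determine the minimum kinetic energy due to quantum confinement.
666.229 keV

Using the uncertainty principle:

1. Position uncertainty: Δx ≈ 1.400e-15 m
2. Minimum momentum uncertainty: Δp = ℏ/(2Δx) = 3.766e-20 kg·m/s
3. Minimum kinetic energy:
   KE = (Δp)²/(2m) = (3.766e-20)²/(2 × 6.645e-27 kg)
   KE = 1.067e-13 J = 666.229 keV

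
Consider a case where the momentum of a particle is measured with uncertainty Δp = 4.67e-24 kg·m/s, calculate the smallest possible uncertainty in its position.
11.291 pm

Using the Heisenberg uncertainty principle:
ΔxΔp ≥ ℏ/2

The minimum uncertainty in position is:
Δx_min = ℏ/(2Δp)
Δx_min = (1.055e-34 J·s) / (2 × 4.670e-24 kg·m/s)
Δx_min = 1.129e-11 m = 11.291 pm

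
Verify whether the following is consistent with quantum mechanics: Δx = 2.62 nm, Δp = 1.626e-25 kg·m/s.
Yes, it satisfies the uncertainty principle.

Calculate the product ΔxΔp:
ΔxΔp = (2.620e-09 m) × (1.626e-25 kg·m/s)
ΔxΔp = 4.260e-34 J·s

Compare to the minimum allowed value ℏ/2:
ℏ/2 = 5.273e-35 J·s

Since ΔxΔp = 4.260e-34 J·s ≥ 5.273e-35 J·s = ℏ/2,
the measurement satisfies the uncertainty principle.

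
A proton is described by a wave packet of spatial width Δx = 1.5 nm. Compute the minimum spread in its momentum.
3.515 × 10^-26 kg·m/s

For a wave packet, the spatial width Δx and momentum spread Δp are related by the uncertainty principle:
ΔxΔp ≥ ℏ/2

The minimum momentum spread is:
Δp_min = ℏ/(2Δx)
Δp_min = (1.055e-34 J·s) / (2 × 1.500e-09 m)
Δp_min = 3.515e-26 kg·m/s

A wave packet cannot have both a well-defined position and well-defined momentum.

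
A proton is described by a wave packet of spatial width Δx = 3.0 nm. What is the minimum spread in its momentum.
1.758 × 10^-26 kg·m/s

For a wave packet, the spatial width Δx and momentum spread Δp are related by the uncertainty principle:
ΔxΔp ≥ ℏ/2

The minimum momentum spread is:
Δp_min = ℏ/(2Δx)
Δp_min = (1.055e-34 J·s) / (2 × 3.000e-09 m)
Δp_min = 1.758e-26 kg·m/s

A wave packet cannot have both a well-defined position and well-defined momentum.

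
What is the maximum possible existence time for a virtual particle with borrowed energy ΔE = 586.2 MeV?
5.614 × 10^-25 s

Using the energy-time uncertainty principle:
ΔEΔt ≥ ℏ/2

For a virtual particle borrowing energy ΔE, the maximum lifetime is:
Δt_max = ℏ/(2ΔE)

Converting energy:
ΔE = 586.2 MeV = 9.392e-11 J

Δt_max = (1.055e-34 J·s) / (2 × 9.392e-11 J)
Δt_max = 5.614e-25 s = 5.614 × 10^-25 s

Virtual particles with higher borrowed energy exist for shorter times.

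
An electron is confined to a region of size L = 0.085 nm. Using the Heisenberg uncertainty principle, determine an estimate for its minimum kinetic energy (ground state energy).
1.318 eV

Using the uncertainty principle to estimate ground state energy:

1. The position uncertainty is approximately the confinement size:
   Δx ≈ L = 8.500e-11 m

2. From ΔxΔp ≥ ℏ/2, the minimum momentum uncertainty is:
   Δp ≈ ℏ/(2L) = 6.203e-25 kg·m/s

3. The kinetic energy is approximately:
   KE ≈ (Δp)²/(2m) = (6.203e-25)²/(2 × 9.109e-31 kg)
   KE ≈ 2.112e-19 J = 1.318 eV

This is an order-of-magnitude estimate of the ground state energy.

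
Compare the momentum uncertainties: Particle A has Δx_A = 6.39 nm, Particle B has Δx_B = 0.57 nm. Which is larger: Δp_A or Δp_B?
Particle B has the larger minimum momentum uncertainty, by a factor of 11.21.

For each particle, the minimum momentum uncertainty is Δp_min = ℏ/(2Δx):

Particle A: Δp_A = ℏ/(2×6.390e-09 m) = 8.252e-27 kg·m/s
Particle B: Δp_B = ℏ/(2×5.700e-10 m) = 9.251e-26 kg·m/s

Ratio: Δp_B/Δp_A = 11.21

Since Δp_min ∝ 1/Δx, the particle with smaller position uncertainty (B) has larger momentum uncertainty.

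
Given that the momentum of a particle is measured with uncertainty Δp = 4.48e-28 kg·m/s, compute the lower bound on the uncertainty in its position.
117.698 nm

Using the Heisenberg uncertainty principle:
ΔxΔp ≥ ℏ/2

The minimum uncertainty in position is:
Δx_min = ℏ/(2Δp)
Δx_min = (1.055e-34 J·s) / (2 × 4.480e-28 kg·m/s)
Δx_min = 1.177e-07 m = 117.698 nm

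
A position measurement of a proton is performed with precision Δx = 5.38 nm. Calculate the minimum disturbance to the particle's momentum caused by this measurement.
9.801 × 10^-27 kg·m/s

The uncertainty principle implies that measuring position disturbs momentum:
ΔxΔp ≥ ℏ/2

When we measure position with precision Δx, we necessarily introduce a momentum uncertainty:
Δp ≥ ℏ/(2Δx)
Δp_min = (1.055e-34 J·s) / (2 × 5.380e-09 m)
Δp_min = 9.801e-27 kg·m/s

The more precisely we measure position, the greater the momentum disturbance.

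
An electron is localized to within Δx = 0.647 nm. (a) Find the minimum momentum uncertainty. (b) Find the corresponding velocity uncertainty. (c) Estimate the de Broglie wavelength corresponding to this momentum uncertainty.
(a) Δp_min = 8.150 × 10^-26 kg·m/s
(b) Δv_min = 89.465 km/s
(c) λ_dB = 8.130 nm

Step-by-step:

(a) From the uncertainty principle:
Δp_min = ℏ/(2Δx) = (1.055e-34 J·s)/(2 × 6.470e-10 m) = 8.150e-26 kg·m/s

(b) The velocity uncertainty:
Δv = Δp/m = (8.150e-26 kg·m/s)/(9.109e-31 kg) = 8.946e+04 m/s = 89.465 km/s

(c) The de Broglie wavelength for this momentum:
λ = h/p = (6.626e-34 J·s)/(8.150e-26 kg·m/s) = 8.130e-09 m = 8.130 nm

Note: The de Broglie wavelength is comparable to the localization size, as expected from wave-particle duality.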